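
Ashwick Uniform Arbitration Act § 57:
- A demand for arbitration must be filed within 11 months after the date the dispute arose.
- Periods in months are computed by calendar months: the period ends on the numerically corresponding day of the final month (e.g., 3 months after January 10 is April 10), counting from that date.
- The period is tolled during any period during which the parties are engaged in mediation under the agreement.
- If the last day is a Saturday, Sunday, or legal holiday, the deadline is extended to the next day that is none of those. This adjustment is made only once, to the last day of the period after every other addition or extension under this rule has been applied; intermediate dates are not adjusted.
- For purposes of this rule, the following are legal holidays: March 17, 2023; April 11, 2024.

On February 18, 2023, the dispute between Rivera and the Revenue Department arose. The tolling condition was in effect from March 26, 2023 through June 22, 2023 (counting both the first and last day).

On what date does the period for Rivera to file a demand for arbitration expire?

April 16, 2024

11 months after February 18, 2023 is January 18, 2024.
From March 26, 2023 through June 22, 2023 inclusive is 89 days; tolling adds 89 days: January 18, 2024 + 89 days = April 16, 2024.
April 16, 2024 is a Tuesday and not a legal holiday, so no extension applies.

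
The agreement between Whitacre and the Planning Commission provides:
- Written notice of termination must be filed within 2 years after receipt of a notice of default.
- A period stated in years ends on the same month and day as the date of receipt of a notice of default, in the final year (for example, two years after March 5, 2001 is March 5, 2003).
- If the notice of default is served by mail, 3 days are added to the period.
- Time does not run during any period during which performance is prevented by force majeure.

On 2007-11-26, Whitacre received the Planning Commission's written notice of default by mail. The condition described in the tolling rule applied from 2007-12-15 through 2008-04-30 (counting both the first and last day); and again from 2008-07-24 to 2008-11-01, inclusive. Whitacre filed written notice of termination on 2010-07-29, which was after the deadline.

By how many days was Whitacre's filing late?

2 years after 2007-11-26 is November 26, 2009.
Service was by mail, adding 3 days: November 26, 2009 + 3 days = November 29, 2009.
From December 15, 2007 through April 30, 2008 inclusive is 138 days; tolling adds 138 days: November 29, 2009 + 138 days = April 16, 2010.
From July 24, 2008 through November 1, 2008 inclusive is 101 days; tolling adds 101 days: April 16, 2010 + 101 days = July 26, 2010.
The deadline is July 26, 2010; from July 26, 2010 to July 29, 2010 is 3 days.

3 days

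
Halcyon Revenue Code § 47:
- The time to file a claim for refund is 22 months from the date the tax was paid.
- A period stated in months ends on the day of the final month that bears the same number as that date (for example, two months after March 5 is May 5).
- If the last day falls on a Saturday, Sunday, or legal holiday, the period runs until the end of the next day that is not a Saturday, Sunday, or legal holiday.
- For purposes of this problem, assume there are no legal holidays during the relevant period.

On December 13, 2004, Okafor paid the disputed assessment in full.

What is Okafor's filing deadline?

October 13, 2006

22 months after December 13, 2004 is October 13, 2006.
October 13, 2006 is a Friday and not a legal holiday, so no extension applies.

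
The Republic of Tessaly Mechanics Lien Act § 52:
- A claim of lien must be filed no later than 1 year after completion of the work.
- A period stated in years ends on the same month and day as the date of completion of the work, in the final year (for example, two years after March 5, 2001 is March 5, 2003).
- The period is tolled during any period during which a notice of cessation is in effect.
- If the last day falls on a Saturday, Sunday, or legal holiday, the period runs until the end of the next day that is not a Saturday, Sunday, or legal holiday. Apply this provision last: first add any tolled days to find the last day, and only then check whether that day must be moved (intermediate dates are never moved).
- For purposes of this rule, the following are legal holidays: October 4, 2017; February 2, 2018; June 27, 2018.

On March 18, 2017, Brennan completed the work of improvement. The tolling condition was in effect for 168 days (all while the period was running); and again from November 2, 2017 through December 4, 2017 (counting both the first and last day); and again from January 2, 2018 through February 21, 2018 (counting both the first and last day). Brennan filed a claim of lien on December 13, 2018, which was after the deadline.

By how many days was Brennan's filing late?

1 year after March 18, 2017 is March 18, 2018.
Tolling adds 168 days: March 18, 2018 + 168 days = September 2, 2018.
From November 2, 2017 through December 4, 2017 inclusive is 33 days; tolling adds 33 days: September 2, 2018 + 33 days = October 5, 2018.
From January 2, 2018 through February 21, 2018 inclusive is 51 days; tolling adds 51 days: October 5, 2018 + 51 days = November 25, 2018.
November 25, 2018 is Sunday. The next qualifying day is November 26, 2018.
The deadline is November 26, 2018; from November 26, 2018 to December 13, 2018 is 17 days.

17 days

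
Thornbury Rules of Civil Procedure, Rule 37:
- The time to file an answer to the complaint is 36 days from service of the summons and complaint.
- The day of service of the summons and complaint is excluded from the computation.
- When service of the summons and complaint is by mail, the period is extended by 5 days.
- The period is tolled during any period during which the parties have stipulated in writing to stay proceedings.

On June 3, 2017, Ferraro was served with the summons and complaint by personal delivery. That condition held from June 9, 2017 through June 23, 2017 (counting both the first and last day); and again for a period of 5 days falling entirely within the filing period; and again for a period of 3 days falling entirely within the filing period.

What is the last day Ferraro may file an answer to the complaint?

36 days after June 3, 2017 is July 9, 2017.
Service was not by mail, so no mail extension applies.
From June 9, 2017 through June 23, 2017 inclusive is 15 days; tolling adds 15 days: July 9, 2017 + 15 days = July 24, 2017.
Tolling adds 5 days: July 24, 2017 + 5 days = July 29, 2017.
Tolling adds 3 days: July 29, 2017 + 3 days = August 1, 2017.

August 1, 2017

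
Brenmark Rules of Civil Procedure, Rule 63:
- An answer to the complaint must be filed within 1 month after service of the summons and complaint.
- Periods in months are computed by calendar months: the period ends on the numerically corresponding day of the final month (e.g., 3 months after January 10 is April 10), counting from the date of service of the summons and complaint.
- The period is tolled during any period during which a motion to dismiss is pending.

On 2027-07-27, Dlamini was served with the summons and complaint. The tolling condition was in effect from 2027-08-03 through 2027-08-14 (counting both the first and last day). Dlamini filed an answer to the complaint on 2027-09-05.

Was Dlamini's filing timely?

Yes

1 month after 2027-07-27 is August 27, 2027.
From August 3, 2027 through August 14, 2027 inclusive is 12 days; tolling adds 12 days: August 27, 2027 + 12 days = September 8, 2027.
The deadline is September 8, 2027; the filing on September 5, 2027 is on or before that date.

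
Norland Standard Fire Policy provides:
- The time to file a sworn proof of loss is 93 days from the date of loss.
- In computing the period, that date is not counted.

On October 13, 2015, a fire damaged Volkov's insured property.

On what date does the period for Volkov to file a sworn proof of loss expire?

93 days after October 13, 2015 is January 14, 2016.

January 14, 2016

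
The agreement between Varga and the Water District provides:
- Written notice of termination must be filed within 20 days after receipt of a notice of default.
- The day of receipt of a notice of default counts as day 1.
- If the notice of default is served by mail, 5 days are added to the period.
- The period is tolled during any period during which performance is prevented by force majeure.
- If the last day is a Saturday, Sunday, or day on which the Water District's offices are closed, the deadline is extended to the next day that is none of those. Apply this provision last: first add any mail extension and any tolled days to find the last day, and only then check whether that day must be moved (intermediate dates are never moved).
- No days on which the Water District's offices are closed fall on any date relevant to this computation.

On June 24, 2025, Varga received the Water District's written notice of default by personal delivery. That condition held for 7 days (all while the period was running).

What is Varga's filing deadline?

Counting June 24, 2025 as day 1, day 20 is July 13, 2025.
Service was not by mail, so no mail extension applies.
Tolling adds 7 days: July 13, 2025 + 7 days = July 20, 2025.
July 20, 2025 is Sunday. The next qualifying day is July 21, 2025.

July 21, 2025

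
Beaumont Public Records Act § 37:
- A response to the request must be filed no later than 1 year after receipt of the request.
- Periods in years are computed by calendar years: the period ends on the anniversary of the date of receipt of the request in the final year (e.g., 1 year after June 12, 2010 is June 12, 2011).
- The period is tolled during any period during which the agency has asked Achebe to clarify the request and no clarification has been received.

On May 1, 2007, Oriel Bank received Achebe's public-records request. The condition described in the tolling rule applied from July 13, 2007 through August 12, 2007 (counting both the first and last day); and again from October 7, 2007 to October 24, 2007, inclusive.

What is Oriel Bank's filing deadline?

June 19, 2008

1 year after May 1, 2007 is May 1, 2008.
From July 13, 2007 through August 12, 2007 inclusive is 31 days; tolling adds 31 days: May 1, 2008 + 31 days = June 1, 2008.
From October 7, 2007 through October 24, 2007 inclusive is 18 days; tolling adds 18 days: June 1, 2008 + 18 days = June 19, 2008.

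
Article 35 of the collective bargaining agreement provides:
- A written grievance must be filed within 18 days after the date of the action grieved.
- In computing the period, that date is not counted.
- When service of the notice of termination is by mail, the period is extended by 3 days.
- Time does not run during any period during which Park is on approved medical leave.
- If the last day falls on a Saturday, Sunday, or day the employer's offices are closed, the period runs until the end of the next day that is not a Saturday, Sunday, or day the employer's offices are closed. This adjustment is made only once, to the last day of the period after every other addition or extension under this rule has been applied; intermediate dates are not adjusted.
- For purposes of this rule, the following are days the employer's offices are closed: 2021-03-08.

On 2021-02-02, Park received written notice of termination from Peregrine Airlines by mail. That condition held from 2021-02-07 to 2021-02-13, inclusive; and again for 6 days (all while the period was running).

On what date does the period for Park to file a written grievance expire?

18 days after 2021-02-02 is February 20, 2021.
Service was by mail, adding 3 days: February 20, 2021 + 3 days = February 23, 2021.
From February 7, 2021 through February 13, 2021 inclusive is 7 days; tolling adds 7 days: February 23, 2021 + 7 days = March 2, 2021.
Tolling adds 6 days: March 2, 2021 + 6 days = March 8, 2021.
March 8, 2021 is a listed holiday. The next qualifying day is March 9, 2021.

March 9, 2021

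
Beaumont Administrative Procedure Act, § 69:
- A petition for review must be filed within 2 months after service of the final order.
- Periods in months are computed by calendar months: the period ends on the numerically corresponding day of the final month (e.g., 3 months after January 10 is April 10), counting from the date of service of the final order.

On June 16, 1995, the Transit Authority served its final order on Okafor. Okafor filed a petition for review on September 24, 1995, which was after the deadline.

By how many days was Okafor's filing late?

39 days

2 months after June 16, 1995 is August 16, 1995.
The deadline is August 16, 1995; from August 16, 1995 to September 24, 1995 is 39 days.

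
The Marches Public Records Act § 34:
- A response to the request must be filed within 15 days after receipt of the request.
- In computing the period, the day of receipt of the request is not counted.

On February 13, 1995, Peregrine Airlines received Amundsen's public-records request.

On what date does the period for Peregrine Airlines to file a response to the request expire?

February 28, 1995

15 days after February 13, 1995 is February 28, 1995.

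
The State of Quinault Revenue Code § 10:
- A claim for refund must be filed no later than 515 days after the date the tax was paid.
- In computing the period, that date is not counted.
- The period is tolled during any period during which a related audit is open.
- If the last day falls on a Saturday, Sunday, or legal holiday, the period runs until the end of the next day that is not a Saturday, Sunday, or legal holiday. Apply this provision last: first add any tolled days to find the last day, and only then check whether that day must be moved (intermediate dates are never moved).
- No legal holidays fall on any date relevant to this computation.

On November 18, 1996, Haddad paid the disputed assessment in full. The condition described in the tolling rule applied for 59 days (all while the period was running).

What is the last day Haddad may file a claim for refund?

June 15, 1998

515 days after November 18, 1996 is April 17, 1998.
Tolling adds 59 days: April 17, 1998 + 59 days = June 15, 1998.
June 15, 1998 is a Monday and not a legal holiday, so no extension applies.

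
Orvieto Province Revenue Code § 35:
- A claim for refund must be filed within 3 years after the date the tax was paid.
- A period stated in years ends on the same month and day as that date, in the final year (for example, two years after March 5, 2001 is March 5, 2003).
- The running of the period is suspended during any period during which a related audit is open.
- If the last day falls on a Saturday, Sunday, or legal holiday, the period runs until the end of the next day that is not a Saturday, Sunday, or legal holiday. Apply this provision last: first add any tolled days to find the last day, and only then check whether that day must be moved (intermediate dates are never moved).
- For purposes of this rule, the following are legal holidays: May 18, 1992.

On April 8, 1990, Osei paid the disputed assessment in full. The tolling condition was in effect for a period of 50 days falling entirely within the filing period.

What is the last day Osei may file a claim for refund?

3 years after April 8, 1990 is April 8, 1993.
Tolling adds 50 days: April 8, 1993 + 50 days = May 28, 1993.
May 28, 1993 is a Friday and not a legal holiday, so no extension applies.

May 28, 1993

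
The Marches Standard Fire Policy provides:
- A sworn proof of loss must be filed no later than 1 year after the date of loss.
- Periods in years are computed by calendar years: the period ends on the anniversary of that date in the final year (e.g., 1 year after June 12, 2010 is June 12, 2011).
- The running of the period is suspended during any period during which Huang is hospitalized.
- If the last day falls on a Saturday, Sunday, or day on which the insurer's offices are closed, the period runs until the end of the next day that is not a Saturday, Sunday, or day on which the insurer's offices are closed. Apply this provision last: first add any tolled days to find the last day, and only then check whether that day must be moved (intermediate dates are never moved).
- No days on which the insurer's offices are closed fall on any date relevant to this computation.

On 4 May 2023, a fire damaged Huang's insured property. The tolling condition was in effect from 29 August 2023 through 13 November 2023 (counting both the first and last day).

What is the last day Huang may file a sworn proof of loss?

July 22, 2024

1 year after 4 May 2023 is May 4, 2024.
From August 29, 2023 through November 13, 2023 inclusive is 77 days; tolling adds 77 days: May 4, 2024 + 77 days = July 20, 2024.
July 20, 2024 is Saturday; July 21, 2024 is Sunday. The next qualifying day is July 22, 2024.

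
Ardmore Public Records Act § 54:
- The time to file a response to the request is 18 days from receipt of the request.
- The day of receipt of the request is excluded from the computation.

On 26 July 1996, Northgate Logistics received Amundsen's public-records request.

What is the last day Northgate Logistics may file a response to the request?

August 13, 1996

18 days after 26 July 1996 is August 13, 1996.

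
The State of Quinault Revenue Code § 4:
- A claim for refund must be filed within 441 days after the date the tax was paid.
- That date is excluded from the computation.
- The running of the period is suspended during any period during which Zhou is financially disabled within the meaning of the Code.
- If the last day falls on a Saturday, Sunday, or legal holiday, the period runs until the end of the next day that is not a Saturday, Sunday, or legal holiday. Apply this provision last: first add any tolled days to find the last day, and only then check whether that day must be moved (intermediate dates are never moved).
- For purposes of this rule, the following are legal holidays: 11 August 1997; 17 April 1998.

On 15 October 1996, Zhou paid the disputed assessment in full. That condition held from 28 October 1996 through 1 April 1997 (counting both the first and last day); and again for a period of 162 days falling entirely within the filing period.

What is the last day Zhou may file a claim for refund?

November 13, 1998

441 days after 15 October 1996 is December 30, 1997.
From October 28, 1996 through April 1, 1997 inclusive is 156 days; tolling adds 156 days: December 30, 1997 + 156 days = June 4, 1998.
Tolling adds 162 days: June 4, 1998 + 162 days = November 13, 1998.
November 13, 1998 is a Friday and not a legal holiday, so no extension applies.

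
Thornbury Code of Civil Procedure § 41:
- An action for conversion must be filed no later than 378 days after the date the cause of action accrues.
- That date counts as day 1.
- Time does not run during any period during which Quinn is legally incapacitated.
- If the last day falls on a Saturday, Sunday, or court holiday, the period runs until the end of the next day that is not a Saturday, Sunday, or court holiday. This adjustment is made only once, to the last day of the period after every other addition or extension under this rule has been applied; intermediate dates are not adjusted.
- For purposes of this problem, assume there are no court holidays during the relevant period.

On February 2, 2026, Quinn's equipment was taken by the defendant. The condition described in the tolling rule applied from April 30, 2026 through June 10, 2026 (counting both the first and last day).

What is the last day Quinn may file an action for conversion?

Counting February 2, 2026 as day 1, day 378 is February 14, 2027.
From April 30, 2026 through June 10, 2026 inclusive is 42 days; tolling adds 42 days: February 14, 2027 + 42 days = March 28, 2027.
March 28, 2027 is Sunday. The next qualifying day is March 29, 2027.

March 29, 2027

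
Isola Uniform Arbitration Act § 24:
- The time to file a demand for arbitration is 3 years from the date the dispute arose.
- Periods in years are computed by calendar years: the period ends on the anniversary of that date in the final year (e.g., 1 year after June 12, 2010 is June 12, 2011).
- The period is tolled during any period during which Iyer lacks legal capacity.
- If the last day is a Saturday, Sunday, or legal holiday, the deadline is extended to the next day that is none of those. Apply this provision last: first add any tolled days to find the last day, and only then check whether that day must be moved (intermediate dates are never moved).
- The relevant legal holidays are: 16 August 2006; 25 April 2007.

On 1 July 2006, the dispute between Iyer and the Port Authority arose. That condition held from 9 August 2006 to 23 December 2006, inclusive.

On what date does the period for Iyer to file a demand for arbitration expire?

November 16, 2009

3 years after 1 July 2006 is July 1, 2009.
From August 9, 2006 through December 23, 2006 inclusive is 137 days; tolling adds 137 days: July 1, 2009 + 137 days = November 15, 2009.
November 15, 2009 is Sunday. The next qualifying day is November 16, 2009.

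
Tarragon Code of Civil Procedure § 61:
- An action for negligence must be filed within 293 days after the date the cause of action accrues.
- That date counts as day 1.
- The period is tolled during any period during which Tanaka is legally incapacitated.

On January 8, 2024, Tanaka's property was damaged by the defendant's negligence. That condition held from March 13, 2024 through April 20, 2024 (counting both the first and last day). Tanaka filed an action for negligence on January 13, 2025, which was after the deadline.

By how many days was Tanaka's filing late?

Counting January 8, 2024 as day 1, day 293 is October 26, 2024.
From March 13, 2024 through April 20, 2024 inclusive is 39 days; tolling adds 39 days: October 26, 2024 + 39 days = December 4, 2024.
The deadline is December 4, 2024; from December 4, 2024 to January 13, 2025 is 40 days.

40 days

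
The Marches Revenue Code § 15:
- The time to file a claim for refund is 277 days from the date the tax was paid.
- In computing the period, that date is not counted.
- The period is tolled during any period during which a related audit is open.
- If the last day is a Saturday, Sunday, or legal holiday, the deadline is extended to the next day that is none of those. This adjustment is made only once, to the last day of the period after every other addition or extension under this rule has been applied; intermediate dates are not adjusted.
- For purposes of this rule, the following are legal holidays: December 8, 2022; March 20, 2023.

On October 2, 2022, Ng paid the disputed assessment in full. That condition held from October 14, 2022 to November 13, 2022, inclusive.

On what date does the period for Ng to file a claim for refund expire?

277 days after October 2, 2022 is July 6, 2023.
From October 14, 2022 through November 13, 2022 inclusive is 31 days; tolling adds 31 days: July 6, 2023 + 31 days = August 6, 2023.
August 6, 2023 is Sunday. The next qualifying day is August 7, 2023.

August 7, 2023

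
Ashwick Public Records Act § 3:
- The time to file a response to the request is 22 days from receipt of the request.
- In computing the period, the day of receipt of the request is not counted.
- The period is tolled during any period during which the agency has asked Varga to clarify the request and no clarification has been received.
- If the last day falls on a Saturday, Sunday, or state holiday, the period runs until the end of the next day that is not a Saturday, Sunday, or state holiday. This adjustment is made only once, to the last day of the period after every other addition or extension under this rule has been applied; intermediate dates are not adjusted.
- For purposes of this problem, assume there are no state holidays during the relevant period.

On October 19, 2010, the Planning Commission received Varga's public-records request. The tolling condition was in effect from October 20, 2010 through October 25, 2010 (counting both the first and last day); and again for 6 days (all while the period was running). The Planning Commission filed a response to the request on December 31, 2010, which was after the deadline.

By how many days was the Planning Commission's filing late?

22 days after October 19, 2010 is November 10, 2010.
From October 20, 2010 through October 25, 2010 inclusive is 6 days; tolling adds 6 days: November 10, 2010 + 6 days = November 16, 2010.
Tolling adds 6 days: November 16, 2010 + 6 days = November 22, 2010.
November 22, 2010 is a Monday and not a state holiday, so no extension applies.
The deadline is November 22, 2010; from November 22, 2010 to December 31, 2010 is 39 days.

39 days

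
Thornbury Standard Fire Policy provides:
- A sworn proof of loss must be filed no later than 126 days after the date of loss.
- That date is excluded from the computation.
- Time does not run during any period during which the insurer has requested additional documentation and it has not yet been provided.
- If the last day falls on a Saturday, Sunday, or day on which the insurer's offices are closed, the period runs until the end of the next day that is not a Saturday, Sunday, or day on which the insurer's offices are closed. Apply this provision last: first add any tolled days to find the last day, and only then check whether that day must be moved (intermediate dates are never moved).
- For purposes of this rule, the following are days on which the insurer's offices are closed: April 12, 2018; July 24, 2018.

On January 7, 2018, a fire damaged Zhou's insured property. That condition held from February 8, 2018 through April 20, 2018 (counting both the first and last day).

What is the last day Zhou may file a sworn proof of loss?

July 25, 2018

126 days after January 7, 2018 is May 13, 2018.
From February 8, 2018 through April 20, 2018 inclusive is 72 days; tolling adds 72 days: May 13, 2018 + 72 days = July 24, 2018.
July 24, 2018 is a listed holiday. The next qualifying day is July 25, 2018.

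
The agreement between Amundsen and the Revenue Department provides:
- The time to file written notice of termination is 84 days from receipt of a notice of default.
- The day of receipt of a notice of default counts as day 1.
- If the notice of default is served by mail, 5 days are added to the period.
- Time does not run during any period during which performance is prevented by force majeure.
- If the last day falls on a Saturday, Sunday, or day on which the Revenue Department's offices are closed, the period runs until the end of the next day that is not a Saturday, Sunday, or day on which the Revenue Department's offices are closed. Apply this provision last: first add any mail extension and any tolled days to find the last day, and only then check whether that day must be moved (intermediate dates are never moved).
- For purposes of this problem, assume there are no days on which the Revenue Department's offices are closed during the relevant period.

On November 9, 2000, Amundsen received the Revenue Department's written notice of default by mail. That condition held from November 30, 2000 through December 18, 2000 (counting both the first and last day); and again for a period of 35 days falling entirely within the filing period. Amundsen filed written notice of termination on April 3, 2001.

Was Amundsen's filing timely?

No

Counting November 9, 2000 as day 1, day 84 is January 31, 2001.
Service was by mail, adding 5 days: January 31, 2001 + 5 days = February 5, 2001.
From November 30, 2000 through December 18, 2000 inclusive is 19 days; tolling adds 19 days: February 5, 2001 + 19 days = February 24, 2001.
Tolling adds 35 days: February 24, 2001 + 35 days = March 31, 2001.
March 31, 2001 is Saturday; April 1, 2001 is Sunday. The next qualifying day is April 2, 2001.
The deadline is April 2, 2001; the filing on April 3, 2001 is after that date.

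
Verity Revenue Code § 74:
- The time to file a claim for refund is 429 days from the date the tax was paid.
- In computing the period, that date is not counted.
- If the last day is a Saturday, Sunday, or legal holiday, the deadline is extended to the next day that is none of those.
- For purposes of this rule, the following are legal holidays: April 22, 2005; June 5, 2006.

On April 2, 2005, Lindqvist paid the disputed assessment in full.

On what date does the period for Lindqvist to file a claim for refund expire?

429 days after April 2, 2005 is June 5, 2006.
June 5, 2006 is a listed holiday. The next qualifying day is June 6, 2006.

June 6, 2006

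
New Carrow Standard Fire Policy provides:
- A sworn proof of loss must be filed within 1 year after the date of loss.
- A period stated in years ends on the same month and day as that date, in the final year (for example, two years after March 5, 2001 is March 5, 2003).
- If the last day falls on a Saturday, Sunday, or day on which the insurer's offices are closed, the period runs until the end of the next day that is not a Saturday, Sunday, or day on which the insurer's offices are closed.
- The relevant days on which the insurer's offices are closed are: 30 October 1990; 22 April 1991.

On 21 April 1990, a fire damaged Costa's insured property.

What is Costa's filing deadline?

1 year after 21 April 1990 is April 21, 1991.
April 21, 1991 is Sunday; April 22, 1991 is a listed holiday. The next qualifying day is April 23, 1991.

April 23, 1991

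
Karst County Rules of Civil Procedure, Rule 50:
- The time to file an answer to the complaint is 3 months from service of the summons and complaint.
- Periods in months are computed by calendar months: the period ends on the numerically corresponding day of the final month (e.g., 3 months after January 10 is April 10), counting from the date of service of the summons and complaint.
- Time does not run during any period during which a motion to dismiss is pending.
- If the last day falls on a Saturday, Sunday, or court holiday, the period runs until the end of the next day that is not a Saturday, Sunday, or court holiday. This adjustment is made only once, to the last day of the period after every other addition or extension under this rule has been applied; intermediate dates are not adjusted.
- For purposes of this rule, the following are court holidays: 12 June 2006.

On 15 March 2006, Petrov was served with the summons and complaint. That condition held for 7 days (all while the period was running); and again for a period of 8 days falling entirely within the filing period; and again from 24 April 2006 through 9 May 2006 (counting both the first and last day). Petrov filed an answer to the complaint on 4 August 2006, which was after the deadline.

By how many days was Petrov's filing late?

3 months after 15 March 2006 is June 15, 2006.
Tolling adds 7 days: June 15, 2006 + 7 days = June 22, 2006.
Tolling adds 8 days: June 22, 2006 + 8 days = June 30, 2006.
From April 24, 2006 through May 9, 2006 inclusive is 16 days; tolling adds 16 days: June 30, 2006 + 16 days = July 16, 2006.
July 16, 2006 is Sunday. The next qualifying day is July 17, 2006.
The deadline is July 17, 2006; from July 17, 2006 to August 4, 2006 is 18 days.

18 days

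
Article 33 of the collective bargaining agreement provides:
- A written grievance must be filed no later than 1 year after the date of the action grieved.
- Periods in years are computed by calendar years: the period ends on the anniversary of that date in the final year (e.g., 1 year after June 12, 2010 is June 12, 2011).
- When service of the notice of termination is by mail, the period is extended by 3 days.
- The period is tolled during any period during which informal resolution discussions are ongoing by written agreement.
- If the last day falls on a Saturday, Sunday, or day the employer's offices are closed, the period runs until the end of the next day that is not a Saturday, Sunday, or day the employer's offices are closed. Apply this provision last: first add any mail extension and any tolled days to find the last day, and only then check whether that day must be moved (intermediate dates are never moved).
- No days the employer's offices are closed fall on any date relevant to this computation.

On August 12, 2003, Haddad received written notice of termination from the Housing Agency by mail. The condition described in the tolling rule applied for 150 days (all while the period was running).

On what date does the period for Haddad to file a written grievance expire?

1 year after August 12, 2003 is August 12, 2004.
Service was by mail, adding 3 days: August 12, 2004 + 3 days = August 15, 2004.
Tolling adds 150 days: August 15, 2004 + 150 days = January 12, 2005.
January 12, 2005 is a Wednesday and not a day the employer's offices are closed, so no extension applies.

January 12, 2005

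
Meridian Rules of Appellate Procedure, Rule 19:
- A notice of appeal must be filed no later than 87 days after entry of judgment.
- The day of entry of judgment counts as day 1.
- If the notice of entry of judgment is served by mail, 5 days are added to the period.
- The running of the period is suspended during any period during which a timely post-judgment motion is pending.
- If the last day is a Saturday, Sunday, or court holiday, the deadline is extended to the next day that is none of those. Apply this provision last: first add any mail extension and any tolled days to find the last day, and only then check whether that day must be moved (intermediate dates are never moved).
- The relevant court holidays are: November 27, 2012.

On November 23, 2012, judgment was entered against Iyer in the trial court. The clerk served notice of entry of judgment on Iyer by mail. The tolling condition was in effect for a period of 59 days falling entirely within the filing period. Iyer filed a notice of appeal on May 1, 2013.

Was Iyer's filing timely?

Counting November 23, 2012 as day 1, day 87 is February 17, 2013.
Service was by mail, adding 5 days: February 17, 2013 + 5 days = February 22, 2013.
Tolling adds 59 days: February 22, 2013 + 59 days = April 22, 2013.
April 22, 2013 is a Monday and not a court holiday, so no extension applies.
The deadline is April 22, 2013; the filing on May 1, 2013 is after that date.

No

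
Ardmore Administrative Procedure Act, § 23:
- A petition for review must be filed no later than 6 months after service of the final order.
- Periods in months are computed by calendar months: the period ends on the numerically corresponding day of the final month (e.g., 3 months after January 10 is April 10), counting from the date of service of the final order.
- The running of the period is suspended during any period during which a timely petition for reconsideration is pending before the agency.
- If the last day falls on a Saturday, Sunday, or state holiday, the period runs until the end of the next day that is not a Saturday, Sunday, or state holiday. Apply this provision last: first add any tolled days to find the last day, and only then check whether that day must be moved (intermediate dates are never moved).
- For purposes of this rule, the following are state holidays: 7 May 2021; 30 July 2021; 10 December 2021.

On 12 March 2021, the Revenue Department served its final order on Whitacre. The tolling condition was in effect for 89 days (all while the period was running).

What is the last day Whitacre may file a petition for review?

December 13, 2021

6 months after 12 March 2021 is September 12, 2021.
Tolling adds 89 days: September 12, 2021 + 89 days = December 10, 2021.
December 10, 2021 is a listed holiday; December 11, 2021 is Saturday; December 12, 2021 is Sunday. The next qualifying day is December 13, 2021.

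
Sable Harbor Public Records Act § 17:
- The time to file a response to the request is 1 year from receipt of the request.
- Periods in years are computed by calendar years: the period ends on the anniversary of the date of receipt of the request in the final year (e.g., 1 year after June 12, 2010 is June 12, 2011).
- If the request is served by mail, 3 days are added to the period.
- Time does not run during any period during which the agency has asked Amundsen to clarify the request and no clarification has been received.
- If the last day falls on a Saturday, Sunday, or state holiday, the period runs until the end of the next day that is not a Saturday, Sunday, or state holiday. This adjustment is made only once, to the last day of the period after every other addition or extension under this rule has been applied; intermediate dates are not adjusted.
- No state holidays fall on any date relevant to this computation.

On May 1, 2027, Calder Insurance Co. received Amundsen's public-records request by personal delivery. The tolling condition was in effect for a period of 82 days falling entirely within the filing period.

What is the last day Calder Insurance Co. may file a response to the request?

1 year after May 1, 2027 is May 1, 2028.
Service was not by mail, so no mail extension applies.
Tolling adds 82 days: May 1, 2028 + 82 days = July 22, 2028.
July 22, 2028 is Saturday; July 23, 2028 is Sunday. The next qualifying day is July 24, 2028.

July 24, 2028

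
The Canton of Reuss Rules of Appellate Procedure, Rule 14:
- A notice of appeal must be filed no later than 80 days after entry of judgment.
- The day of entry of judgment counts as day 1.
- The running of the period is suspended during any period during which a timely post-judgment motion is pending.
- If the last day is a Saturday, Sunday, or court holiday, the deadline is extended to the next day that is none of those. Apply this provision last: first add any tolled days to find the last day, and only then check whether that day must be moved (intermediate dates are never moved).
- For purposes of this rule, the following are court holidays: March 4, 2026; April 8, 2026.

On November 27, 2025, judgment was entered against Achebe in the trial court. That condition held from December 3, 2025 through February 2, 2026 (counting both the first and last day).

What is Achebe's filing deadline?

Counting November 27, 2025 as day 1, day 80 is February 14, 2026.
From December 3, 2025 through February 2, 2026 inclusive is 62 days; tolling adds 62 days: February 14, 2026 + 62 days = April 17, 2026.
April 17, 2026 is a Friday and not a court holiday, so no extension applies.

April 17, 2026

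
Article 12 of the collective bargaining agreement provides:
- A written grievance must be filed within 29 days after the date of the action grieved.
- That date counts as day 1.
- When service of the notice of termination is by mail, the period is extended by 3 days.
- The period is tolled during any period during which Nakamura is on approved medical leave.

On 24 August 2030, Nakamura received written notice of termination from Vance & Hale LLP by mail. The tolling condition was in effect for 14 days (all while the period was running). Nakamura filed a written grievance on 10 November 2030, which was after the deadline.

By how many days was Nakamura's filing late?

33 days

Counting 24 August 2030 as day 1, day 29 is September 21, 2030.
Service was by mail, adding 3 days: September 21, 2030 + 3 days = September 24, 2030.
Tolling adds 14 days: September 24, 2030 + 14 days = October 8, 2030.
The deadline is October 8, 2030; from October 8, 2030 to November 10, 2030 is 33 days.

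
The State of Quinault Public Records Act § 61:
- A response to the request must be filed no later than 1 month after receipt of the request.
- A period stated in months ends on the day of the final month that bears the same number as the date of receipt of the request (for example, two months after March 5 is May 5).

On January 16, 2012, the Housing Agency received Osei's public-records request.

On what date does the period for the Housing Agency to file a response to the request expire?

1 month after January 16, 2012 is February 16, 2012.

February 16, 2012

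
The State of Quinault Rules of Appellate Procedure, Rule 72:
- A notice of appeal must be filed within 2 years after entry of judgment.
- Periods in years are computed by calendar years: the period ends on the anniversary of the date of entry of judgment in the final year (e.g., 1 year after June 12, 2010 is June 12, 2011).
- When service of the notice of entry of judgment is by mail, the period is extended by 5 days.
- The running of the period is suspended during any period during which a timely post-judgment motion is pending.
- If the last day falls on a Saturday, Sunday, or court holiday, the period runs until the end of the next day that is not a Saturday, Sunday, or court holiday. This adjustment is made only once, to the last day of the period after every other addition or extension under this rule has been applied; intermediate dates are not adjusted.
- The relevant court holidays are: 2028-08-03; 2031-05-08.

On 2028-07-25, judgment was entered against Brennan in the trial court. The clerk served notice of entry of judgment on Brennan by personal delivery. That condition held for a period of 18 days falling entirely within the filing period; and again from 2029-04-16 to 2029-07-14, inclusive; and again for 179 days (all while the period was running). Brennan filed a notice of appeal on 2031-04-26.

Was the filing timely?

Yes

2 years after 2028-07-25 is July 25, 2030.
Service was not by mail, so no mail extension applies.
Tolling adds 18 days: July 25, 2030 + 18 days = August 12, 2030.
From April 16, 2029 through July 14, 2029 inclusive is 90 days; tolling adds 90 days: August 12, 2030 + 90 days = November 10, 2030.
Tolling adds 179 days: November 10, 2030 + 179 days = May 8, 2031.
May 8, 2031 is a listed holiday. The next qualifying day is May 9, 2031.
The deadline is May 9, 2031; the filing on April 26, 2031 is on or before that date.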